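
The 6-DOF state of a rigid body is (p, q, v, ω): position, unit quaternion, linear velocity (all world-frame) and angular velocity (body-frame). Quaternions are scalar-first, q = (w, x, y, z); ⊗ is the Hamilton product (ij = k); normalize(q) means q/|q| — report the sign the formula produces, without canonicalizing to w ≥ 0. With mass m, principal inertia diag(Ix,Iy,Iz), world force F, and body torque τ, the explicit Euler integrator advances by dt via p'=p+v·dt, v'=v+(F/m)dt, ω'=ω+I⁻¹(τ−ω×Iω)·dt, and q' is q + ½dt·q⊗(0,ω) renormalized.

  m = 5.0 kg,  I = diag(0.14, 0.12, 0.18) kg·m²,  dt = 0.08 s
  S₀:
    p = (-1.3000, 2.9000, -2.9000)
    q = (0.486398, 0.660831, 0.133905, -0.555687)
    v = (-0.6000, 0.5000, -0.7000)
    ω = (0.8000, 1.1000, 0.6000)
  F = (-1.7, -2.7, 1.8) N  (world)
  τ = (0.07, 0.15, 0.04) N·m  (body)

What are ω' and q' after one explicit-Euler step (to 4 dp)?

precession coupling ω×(Iω) = (0.0396, -0.0192, -0.0176)
(τ − ω×Iω)/I = (0.2171, 1.4100, 0.3200)
ω' = ω + α·dt = (0.8174, 1.2128, 0.6256)
2q̇ = q⊗(0,ω) = (-0.3425481, 1.0807171, -0.3060104, 0.9116289)
q' = normalize(q + ½dt·q⊗(0,ω)) = (0.4719, 0.7028, 0.1215, -0.5183)

ω' = (0.8174, 1.2128, 0.6256)
q' = (0.4719, 0.7028, 0.1215, -0.5183)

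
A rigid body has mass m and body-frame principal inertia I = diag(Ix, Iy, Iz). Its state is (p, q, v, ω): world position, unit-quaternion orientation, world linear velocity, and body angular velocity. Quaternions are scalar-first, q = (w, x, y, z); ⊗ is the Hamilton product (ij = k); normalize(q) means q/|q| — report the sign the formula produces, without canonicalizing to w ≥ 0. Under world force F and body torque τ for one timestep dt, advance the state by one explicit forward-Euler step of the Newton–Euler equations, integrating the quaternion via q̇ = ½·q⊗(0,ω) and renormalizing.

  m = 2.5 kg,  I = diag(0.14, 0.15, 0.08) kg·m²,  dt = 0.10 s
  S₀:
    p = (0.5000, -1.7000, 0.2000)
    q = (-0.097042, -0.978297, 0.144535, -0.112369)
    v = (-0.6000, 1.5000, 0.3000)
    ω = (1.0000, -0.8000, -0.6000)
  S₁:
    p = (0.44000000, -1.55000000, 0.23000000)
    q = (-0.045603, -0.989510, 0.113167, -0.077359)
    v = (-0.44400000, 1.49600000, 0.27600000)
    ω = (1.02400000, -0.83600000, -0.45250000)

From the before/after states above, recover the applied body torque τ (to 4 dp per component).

Δω = ω₁−ω₀ = (0.02400000, -0.03600000, 0.14750000)
applied torque τ = (0.0000, -0.0900, 0.1100)

τ = (0.0000, -0.0900, 0.1100)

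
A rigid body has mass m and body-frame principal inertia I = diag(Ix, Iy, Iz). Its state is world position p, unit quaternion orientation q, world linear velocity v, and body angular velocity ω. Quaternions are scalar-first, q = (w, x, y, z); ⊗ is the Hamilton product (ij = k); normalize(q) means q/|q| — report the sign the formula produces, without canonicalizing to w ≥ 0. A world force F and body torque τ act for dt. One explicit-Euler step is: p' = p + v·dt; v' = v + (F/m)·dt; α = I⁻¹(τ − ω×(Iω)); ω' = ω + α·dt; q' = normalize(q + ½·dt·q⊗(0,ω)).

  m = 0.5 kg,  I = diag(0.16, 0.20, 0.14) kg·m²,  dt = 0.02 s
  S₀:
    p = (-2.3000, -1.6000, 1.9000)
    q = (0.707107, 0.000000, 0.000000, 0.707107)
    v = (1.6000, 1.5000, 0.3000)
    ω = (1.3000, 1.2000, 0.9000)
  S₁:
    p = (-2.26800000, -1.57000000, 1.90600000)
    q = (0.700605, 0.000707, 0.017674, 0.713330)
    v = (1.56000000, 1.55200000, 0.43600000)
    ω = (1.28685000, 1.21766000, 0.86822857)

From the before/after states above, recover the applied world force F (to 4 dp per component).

v₁ − v₀ = (-0.04000000, 0.05200000, 0.13600000)
F = m·Δv/dt = (-1.0000, 1.3000, 3.4000)

F = (-1.0000, 1.3000, 3.4000)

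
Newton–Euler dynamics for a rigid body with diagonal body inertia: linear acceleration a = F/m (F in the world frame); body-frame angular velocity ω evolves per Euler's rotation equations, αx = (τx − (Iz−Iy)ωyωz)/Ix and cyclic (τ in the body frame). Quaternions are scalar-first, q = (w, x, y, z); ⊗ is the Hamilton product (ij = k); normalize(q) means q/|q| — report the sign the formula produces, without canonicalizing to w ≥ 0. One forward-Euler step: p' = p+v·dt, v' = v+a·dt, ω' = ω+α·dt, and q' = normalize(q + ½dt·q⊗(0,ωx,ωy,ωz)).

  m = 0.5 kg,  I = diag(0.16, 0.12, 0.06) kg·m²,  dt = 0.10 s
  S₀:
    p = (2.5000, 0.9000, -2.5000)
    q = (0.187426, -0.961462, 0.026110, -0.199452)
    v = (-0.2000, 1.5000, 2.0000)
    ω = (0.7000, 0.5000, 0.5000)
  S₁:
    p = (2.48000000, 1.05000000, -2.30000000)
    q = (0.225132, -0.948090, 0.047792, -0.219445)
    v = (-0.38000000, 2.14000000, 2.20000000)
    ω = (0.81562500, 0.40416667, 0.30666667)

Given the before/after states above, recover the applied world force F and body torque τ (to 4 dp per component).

Δv = v₁−v₀ = (-0.18000000, 0.64000000, 0.20000000)
F = m·Δv/dt = (-0.9000, 3.2000, 1.0000)
Δω = ω₁−ω₀ = (0.11562500, -0.09583333, -0.19333333)
gyro term ω₀×Iω₀ = (-0.0150, 0.0350, -0.0140)
τ = I·(Δω/dt) + ω₀×(Iω₀) = (0.1700, -0.0800, -0.1300)

F = (-0.9000, 3.2000, 1.0000)
τ = (0.1700, -0.0800, -0.1300)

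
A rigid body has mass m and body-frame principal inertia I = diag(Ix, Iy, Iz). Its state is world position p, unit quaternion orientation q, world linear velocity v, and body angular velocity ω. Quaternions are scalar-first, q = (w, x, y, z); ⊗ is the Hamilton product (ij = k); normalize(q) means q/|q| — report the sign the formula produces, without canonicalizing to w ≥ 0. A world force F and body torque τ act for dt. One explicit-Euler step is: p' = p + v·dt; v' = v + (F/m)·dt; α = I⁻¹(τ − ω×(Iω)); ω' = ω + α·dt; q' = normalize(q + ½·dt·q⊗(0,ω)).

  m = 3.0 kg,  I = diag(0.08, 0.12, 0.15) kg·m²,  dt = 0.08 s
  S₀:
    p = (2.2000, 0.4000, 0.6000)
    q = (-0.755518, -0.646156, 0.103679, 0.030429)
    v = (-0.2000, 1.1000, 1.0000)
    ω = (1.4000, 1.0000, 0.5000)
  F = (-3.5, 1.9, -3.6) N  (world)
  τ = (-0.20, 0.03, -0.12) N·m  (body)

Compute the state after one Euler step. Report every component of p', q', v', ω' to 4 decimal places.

precession coupling ω×(Iω) = (0.0150, -0.0490, 0.0560)
α = I⁻¹(τ − ω×Iω) = (-2.6875, 0.6583, -1.1733)
ω + α·dt = (1.1850, 1.0527, 0.4061)
q⊗(0,ω) = (0.7857249, -1.0363147, -0.3898394, -1.1690656)
updated quaternion q' = (-0.7222, -0.6858, 0.0879, -0.0163)
p' = p + v·dt = (2.1840, 0.4880, 0.6800)
v + (F/m)dt = (-0.2933, 1.1507, 0.9040)

p' = (2.1840, 0.4880, 0.6800)
q' = (-0.7222, -0.6858, 0.0879, -0.0163)
v' = (-0.2933, 1.1507, 0.9040)
ω' = (1.1850, 1.0527, 0.4061)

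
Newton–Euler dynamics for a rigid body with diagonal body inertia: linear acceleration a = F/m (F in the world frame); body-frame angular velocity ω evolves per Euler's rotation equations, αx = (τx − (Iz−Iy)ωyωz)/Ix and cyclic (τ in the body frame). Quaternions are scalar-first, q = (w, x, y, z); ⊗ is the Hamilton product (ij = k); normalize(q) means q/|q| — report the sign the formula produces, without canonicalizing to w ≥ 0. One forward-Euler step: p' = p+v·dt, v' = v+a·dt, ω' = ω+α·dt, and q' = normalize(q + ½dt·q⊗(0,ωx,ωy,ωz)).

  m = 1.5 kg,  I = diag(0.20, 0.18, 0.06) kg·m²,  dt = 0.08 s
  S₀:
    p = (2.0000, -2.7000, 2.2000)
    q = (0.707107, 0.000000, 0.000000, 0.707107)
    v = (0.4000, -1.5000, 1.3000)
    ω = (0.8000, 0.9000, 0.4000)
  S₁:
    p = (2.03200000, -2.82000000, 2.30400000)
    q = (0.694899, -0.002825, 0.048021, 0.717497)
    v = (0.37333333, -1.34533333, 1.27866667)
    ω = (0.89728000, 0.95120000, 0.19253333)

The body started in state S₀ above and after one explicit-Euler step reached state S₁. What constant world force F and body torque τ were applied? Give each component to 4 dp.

Δω = ω₁−ω₀ = (0.09728000, 0.05120000, -0.20746667)
ω₀×(Iω₀) = (-0.0432, 0.0448, -0.0144)
τ = I·(Δω/dt) + ω₀×(Iω₀) = (0.2000, 0.1600, -0.1700)
velocity change Δv = (-0.02666667, 0.15466667, -0.02133333)
m·(v₁−v₀)/dt = (-0.5000, 2.9000, -0.4000)

F = (-0.5000, 2.9000, -0.4000)
τ = (0.2000, 0.1600, -0.1700)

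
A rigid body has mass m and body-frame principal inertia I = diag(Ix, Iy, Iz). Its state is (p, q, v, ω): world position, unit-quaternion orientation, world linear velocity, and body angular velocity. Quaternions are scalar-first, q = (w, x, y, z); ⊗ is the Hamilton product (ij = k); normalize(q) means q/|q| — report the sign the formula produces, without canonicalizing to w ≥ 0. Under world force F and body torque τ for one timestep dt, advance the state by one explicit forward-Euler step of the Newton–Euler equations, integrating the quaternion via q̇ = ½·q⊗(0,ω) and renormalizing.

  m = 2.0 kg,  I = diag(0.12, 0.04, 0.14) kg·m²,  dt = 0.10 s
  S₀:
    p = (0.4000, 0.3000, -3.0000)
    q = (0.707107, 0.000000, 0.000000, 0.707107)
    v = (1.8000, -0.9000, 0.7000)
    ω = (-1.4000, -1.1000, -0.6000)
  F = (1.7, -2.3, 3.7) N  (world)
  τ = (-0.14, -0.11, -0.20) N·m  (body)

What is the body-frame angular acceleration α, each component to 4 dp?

α = (-1.7167, -2.3300, -0.5486)

precession coupling ω×(Iω) = (0.0660, -0.0168, -0.1232)
(τ − ω×Iω)/I = (-1.7167, -2.3300, -0.5486)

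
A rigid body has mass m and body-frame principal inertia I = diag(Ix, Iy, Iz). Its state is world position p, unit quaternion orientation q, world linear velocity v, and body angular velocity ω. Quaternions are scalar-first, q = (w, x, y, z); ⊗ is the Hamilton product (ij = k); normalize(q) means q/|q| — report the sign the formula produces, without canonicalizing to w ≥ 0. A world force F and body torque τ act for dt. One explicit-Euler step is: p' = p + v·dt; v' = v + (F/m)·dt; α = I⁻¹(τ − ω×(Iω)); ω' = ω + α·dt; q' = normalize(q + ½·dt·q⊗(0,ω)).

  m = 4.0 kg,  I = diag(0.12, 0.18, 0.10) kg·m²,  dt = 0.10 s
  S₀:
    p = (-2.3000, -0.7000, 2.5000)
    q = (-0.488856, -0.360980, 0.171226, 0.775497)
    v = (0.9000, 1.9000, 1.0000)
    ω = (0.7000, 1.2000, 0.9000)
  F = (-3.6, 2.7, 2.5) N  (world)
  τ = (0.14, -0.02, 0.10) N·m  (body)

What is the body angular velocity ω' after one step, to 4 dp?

precession coupling ω×(Iω) = (-0.0864, 0.0126, 0.0504)
angular accel α = (1.8867, -0.1811, 0.4960)
new body rate ω' = (0.8887, 1.1819, 0.9496)

ω' = (0.8887, 1.1819, 0.9496)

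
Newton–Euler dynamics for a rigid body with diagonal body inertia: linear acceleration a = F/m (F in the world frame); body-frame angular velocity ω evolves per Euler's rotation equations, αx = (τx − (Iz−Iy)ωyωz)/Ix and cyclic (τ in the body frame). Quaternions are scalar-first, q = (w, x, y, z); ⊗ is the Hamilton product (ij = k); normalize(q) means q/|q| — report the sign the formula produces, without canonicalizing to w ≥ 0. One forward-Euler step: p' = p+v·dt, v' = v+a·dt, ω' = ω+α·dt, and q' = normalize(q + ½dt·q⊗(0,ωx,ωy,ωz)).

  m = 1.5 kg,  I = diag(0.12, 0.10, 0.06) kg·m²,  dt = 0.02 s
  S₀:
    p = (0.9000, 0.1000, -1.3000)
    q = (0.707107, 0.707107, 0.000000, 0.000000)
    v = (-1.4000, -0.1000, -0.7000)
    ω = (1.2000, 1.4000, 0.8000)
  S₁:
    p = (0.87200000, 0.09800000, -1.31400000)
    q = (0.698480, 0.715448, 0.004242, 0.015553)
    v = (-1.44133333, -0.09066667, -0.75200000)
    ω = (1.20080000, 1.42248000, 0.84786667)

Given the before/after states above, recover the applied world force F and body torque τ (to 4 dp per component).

F = (-3.1000, 0.7000, -3.9000)
τ = (-0.0400, 0.1700, 0.1100)

Δω = ω₁−ω₀ = (0.00080000, 0.02248000, 0.04786667)
applied torque τ = (-0.0400, 0.1700, 0.1100)
Δv = v₁−v₀ = (-0.04133333, 0.00933333, -0.05200000)
F = m·Δv/dt = (-3.1000, 0.7000, -3.9000)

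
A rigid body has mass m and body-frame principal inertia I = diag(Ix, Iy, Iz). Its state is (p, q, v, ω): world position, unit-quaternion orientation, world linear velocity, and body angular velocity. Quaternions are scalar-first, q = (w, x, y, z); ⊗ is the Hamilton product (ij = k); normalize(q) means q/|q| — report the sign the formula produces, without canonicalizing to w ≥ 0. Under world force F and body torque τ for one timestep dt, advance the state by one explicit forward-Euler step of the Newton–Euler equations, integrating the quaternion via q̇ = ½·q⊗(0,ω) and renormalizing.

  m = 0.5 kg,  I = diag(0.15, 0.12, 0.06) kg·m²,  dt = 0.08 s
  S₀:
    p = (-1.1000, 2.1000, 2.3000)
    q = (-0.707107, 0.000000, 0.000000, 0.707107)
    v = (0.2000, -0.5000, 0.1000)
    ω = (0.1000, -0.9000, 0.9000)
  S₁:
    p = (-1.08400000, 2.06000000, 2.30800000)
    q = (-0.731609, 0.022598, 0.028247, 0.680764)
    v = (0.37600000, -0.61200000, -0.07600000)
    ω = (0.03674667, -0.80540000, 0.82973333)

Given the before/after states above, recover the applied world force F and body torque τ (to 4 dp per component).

v₁ − v₀ = (0.17600000, -0.11200000, -0.17600000)
applied force F = (1.1000, -0.7000, -1.1000)
rate change Δω = (-0.06325333, 0.09460000, -0.07026667)
applied torque τ = (-0.0700, 0.1500, -0.0500)

F = (1.1000, -0.7000, -1.1000)
τ = (-0.0700, 0.1500, -0.0500)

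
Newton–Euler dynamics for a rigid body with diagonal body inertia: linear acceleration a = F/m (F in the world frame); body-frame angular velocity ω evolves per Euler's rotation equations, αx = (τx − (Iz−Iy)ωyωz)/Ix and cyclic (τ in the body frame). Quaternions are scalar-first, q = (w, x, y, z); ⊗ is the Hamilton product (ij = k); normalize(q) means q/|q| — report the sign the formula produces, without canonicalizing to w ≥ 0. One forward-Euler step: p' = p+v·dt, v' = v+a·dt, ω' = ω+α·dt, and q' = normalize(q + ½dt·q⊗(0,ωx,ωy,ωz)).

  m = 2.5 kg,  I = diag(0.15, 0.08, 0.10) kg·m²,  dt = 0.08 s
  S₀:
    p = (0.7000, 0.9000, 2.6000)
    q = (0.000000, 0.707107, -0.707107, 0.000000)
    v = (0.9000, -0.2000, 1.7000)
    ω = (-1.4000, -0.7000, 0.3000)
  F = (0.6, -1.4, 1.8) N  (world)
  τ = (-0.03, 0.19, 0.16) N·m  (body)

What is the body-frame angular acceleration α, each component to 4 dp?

α = (-0.1720, 2.6375, 2.2860)

ω×(Iω) gyroscopic = (-0.0042, -0.0210, -0.0686)
α = I⁻¹(τ − ω×Iω) = (-0.1720, 2.6375, 2.2860)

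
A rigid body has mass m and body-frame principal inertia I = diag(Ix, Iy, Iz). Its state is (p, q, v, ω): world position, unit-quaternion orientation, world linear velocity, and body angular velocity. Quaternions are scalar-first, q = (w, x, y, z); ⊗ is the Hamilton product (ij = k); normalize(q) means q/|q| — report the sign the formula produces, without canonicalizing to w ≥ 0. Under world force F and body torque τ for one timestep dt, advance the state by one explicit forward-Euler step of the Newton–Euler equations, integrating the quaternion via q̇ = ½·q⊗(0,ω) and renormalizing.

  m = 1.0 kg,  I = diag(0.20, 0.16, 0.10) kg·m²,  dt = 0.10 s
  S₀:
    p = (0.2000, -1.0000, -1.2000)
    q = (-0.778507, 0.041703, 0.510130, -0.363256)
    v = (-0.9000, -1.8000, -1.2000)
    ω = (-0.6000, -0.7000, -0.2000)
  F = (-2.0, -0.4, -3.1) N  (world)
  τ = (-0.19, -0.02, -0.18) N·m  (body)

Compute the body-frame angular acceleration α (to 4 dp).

α = (-0.9080, -0.2000, -1.6320)

gyro term ω×Iω = (-0.0084, 0.0120, -0.0168)
(τ − ω×Iω)/I = (-0.9080, -0.2000, -1.6320)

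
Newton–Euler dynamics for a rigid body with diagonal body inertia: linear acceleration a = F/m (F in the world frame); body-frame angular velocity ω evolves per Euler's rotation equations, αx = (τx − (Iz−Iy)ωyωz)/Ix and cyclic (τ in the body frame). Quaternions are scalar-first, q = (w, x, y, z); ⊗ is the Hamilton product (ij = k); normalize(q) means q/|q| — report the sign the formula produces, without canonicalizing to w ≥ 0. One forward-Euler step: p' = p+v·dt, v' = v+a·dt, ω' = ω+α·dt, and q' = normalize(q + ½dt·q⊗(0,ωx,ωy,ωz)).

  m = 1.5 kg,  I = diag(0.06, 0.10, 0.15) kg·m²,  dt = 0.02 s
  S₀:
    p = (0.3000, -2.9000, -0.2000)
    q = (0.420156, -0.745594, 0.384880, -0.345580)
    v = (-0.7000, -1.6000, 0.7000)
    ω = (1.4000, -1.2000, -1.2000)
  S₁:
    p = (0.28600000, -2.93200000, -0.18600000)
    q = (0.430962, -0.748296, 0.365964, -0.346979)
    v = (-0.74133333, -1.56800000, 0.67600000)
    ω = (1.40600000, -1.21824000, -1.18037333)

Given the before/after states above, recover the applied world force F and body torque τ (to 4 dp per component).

F = (-3.1000, 2.4000, -1.8000)
τ = (0.0900, 0.0600, 0.0800)

Δω = ω₁−ω₀ = (0.00600000, -0.01824000, 0.01962667)
applied torque τ = (0.0900, 0.0600, 0.0800)
Δv = v₁−v₀ = (-0.04133333, 0.03200000, -0.02400000)
F = m·Δv/dt = (-3.1000, 2.4000, -1.8000)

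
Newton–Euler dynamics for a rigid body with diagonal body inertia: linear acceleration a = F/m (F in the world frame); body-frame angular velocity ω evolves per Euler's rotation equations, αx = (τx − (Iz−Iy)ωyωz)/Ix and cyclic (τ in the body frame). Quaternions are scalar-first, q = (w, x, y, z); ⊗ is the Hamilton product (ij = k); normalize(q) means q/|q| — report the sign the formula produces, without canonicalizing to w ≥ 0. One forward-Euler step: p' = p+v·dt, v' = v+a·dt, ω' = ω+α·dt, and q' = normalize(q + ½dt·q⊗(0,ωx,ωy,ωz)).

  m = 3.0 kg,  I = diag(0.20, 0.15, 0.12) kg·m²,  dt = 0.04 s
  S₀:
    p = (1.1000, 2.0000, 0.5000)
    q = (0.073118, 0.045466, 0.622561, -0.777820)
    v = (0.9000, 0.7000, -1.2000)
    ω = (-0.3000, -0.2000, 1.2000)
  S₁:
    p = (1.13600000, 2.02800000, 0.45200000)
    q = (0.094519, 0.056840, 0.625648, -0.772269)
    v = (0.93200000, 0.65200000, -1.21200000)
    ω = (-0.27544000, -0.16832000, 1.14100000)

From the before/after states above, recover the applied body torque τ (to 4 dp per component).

Δω = ω₁−ω₀ = (0.02456000, 0.03168000, -0.05900000)
ω₀×(Iω₀) = (0.0072, -0.0288, -0.0030)
I·α + gyro = (0.1300, 0.0900, -0.1800)

τ = (0.1300, 0.0900, -0.1800)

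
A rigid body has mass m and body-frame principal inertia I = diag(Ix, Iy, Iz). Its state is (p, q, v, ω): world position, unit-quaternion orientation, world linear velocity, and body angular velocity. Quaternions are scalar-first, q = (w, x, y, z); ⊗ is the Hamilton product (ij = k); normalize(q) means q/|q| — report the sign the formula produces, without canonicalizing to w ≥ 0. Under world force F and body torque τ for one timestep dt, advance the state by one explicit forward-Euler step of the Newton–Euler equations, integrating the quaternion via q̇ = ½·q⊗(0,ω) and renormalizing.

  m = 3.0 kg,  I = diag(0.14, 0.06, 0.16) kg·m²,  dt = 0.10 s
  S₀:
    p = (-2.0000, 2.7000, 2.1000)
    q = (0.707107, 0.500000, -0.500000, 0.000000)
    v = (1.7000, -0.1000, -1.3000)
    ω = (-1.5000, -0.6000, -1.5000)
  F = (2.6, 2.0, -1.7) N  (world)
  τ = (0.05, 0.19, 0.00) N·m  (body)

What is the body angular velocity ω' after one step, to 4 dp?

ω' = (-1.5286, -0.2083, -1.4550)

(τ − ω×Iω)/I = (-0.2857, 3.9167, 0.4500)
ω + α·dt = (-1.5286, -0.2083, -1.4550)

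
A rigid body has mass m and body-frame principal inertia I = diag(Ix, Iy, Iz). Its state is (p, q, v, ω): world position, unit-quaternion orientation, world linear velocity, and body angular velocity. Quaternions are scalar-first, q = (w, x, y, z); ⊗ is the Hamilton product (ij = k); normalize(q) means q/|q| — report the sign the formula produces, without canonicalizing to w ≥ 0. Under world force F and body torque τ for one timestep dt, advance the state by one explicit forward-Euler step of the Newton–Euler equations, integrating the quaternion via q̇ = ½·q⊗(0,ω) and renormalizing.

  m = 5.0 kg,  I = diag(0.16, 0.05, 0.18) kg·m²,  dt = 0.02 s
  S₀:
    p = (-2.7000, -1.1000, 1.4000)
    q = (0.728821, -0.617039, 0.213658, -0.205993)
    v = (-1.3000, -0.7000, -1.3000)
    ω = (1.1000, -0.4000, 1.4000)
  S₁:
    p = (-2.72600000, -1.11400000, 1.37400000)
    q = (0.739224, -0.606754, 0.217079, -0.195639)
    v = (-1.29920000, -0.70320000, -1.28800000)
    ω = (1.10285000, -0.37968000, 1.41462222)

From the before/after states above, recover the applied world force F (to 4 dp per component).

F = (0.2000, -0.8000, 3.0000)

Δv = v₁−v₀ = (0.00080000, -0.00320000, 0.01200000)
applied force F = (0.2000, -0.8000, 3.0000)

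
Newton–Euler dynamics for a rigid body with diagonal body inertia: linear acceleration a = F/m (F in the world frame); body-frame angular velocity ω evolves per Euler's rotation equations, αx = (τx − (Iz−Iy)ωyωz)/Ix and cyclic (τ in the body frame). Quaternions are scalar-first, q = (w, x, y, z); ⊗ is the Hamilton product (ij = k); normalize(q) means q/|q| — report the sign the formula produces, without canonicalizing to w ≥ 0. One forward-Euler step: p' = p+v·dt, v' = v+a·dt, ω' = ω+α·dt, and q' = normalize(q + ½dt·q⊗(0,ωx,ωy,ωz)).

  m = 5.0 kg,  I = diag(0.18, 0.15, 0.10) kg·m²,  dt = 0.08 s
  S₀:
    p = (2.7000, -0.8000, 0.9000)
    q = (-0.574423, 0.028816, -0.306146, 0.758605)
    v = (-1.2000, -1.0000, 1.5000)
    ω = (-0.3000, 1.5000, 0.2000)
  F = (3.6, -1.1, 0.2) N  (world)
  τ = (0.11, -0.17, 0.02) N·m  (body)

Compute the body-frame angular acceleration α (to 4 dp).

ω×(Iω) gyroscopic = (-0.0150, -0.0048, 0.0135)
α = I⁻¹(τ − ω×Iω) = (0.6944, -1.1013, 0.0650)

α = (0.6944, -1.1013, 0.0650)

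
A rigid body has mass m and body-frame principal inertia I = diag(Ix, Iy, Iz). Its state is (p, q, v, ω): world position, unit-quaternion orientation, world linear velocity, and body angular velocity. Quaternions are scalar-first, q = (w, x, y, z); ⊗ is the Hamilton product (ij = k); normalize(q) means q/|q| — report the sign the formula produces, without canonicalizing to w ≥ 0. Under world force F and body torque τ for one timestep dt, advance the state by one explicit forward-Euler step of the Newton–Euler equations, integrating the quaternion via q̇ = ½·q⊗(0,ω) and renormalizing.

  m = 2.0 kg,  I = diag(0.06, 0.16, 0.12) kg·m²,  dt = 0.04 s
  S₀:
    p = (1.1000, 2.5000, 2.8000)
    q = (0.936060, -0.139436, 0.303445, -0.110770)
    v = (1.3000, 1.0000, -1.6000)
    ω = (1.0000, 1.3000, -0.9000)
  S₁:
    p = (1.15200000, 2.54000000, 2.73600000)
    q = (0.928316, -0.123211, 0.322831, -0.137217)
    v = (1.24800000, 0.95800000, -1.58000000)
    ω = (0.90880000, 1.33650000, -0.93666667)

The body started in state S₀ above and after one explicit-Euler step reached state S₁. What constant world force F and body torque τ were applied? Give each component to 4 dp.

F = (-2.6000, -2.1000, 1.0000)
τ = (-0.0900, 0.2000, 0.0200)

v₁ − v₀ = (-0.05200000, -0.04200000, 0.02000000)
applied force F = (-2.6000, -2.1000, 1.0000)
ω₁ − ω₀ = (-0.09120000, 0.03650000, -0.03666667)
gyro term ω₀×Iω₀ = (0.0468, 0.0540, 0.1300)
τ = I·(Δω/dt) + ω₀×(Iω₀) = (-0.0900, 0.2000, 0.0200)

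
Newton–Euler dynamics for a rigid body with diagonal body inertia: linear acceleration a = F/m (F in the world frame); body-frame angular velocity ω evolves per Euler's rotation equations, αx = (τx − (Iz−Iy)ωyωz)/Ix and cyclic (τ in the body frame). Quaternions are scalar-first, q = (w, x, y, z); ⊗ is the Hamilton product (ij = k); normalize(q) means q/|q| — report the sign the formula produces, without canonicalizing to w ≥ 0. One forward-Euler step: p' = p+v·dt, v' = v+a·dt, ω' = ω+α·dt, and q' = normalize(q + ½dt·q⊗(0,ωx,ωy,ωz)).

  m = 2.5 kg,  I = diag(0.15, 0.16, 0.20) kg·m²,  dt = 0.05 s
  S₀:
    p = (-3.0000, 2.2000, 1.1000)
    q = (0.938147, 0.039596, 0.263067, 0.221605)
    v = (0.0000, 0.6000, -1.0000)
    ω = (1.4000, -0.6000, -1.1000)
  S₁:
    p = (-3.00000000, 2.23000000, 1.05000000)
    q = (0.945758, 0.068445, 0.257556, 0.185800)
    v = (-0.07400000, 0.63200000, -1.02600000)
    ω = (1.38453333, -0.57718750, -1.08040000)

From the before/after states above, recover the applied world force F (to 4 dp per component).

F = (-3.7000, 1.6000, -1.3000)

Δv = v₁−v₀ = (-0.07400000, 0.03200000, -0.02600000)
F = m·Δv/dt = (-3.7000, 1.6000, -1.3000)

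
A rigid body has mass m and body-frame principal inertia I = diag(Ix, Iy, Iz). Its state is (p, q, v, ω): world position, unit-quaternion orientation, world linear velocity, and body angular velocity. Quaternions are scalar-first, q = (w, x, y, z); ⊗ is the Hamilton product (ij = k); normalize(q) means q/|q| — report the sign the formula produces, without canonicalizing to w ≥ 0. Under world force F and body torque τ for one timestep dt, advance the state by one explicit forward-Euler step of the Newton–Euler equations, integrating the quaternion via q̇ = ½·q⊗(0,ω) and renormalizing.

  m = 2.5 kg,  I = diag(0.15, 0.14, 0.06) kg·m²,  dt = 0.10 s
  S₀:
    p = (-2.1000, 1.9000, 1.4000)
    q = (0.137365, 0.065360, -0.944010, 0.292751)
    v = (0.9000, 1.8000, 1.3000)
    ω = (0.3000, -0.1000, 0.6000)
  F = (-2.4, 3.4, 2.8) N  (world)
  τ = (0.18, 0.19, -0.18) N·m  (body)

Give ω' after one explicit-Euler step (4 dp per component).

α = I⁻¹(τ − ω×Iω) = (1.1680, 1.2414, -3.0050)
ω + α·dt = (0.4168, 0.0241, 0.2995)

ω' = (0.4168, 0.0241, 0.2995)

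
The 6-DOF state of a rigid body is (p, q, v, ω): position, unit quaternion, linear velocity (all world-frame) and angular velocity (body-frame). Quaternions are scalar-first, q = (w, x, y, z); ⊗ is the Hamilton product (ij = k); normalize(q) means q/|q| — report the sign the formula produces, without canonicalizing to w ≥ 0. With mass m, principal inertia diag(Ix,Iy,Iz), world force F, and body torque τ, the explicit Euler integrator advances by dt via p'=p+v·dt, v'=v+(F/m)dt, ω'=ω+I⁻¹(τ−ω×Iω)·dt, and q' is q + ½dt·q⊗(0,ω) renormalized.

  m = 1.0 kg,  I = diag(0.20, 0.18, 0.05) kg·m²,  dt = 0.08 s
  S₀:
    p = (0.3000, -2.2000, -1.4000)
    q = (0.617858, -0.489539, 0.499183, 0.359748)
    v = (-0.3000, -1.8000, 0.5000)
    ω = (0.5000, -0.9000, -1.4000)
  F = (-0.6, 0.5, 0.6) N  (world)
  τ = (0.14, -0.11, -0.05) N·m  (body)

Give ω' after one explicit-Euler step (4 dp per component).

ω' = (0.6215, -0.9022, -1.4944)

angular accel α = (1.5190, -0.0278, -1.1800)
new body rate ω' = (0.6215, -0.9022, -1.4944)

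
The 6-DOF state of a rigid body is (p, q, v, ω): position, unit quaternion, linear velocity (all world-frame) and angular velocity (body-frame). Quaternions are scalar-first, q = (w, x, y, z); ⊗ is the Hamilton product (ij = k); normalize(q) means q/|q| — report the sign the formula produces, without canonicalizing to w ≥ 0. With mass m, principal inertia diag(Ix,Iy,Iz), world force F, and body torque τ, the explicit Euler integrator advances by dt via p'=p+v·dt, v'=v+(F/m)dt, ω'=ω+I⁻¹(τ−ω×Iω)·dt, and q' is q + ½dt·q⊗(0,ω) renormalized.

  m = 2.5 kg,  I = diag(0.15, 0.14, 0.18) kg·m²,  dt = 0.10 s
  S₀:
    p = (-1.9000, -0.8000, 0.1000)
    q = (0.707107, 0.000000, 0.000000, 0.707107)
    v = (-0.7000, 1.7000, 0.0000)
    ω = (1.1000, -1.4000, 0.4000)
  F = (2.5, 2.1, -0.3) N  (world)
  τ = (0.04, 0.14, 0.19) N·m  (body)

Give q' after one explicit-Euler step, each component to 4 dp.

Hamilton product q⊗(0,ω) = (-0.2828428, 1.7677675, -0.2121321, 0.2828428)
q + ½dt·q⊗(0,ω), renormalized = (0.6901, 0.0880, -0.0106, 0.7183)

q' = (0.6901, 0.0880, -0.0106, 0.7183)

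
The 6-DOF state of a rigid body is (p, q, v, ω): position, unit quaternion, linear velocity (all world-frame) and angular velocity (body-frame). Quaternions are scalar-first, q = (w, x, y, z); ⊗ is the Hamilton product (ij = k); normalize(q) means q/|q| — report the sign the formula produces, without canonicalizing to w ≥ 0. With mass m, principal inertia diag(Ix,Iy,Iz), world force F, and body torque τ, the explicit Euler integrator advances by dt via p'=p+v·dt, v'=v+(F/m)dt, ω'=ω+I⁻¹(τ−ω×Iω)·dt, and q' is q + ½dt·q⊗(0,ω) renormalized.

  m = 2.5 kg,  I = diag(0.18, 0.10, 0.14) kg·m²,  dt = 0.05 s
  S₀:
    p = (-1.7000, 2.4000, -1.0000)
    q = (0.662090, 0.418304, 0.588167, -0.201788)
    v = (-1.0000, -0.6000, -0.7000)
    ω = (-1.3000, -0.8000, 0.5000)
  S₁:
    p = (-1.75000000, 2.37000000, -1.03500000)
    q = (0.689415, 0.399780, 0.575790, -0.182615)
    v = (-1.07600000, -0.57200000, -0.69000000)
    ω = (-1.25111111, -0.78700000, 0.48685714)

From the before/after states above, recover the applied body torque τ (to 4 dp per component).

rate change Δω = (0.04888889, 0.01300000, -0.01314286)
applied torque τ = (0.1600, 0.0000, -0.1200)

τ = (0.1600, 0.0000, -0.1200)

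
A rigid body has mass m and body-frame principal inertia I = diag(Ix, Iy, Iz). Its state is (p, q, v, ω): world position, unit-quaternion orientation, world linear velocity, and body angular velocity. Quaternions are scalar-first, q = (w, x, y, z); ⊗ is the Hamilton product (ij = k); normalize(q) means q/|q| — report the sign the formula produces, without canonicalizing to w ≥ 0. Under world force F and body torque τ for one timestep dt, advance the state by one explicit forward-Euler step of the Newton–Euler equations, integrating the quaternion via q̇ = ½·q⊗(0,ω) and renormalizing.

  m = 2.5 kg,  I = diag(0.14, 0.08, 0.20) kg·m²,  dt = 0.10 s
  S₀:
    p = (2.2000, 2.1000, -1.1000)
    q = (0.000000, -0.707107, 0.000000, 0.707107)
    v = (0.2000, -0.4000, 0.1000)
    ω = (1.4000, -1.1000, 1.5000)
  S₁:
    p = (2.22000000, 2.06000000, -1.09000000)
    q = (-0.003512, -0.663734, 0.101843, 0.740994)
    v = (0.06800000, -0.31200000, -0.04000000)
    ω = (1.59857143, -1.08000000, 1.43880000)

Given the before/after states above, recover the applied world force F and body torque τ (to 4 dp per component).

F = (-3.3000, 2.2000, -3.5000)
τ = (0.0800, -0.1100, -0.0300)

velocity change Δv = (-0.13200000, 0.08800000, -0.14000000)
m·(v₁−v₀)/dt = (-3.3000, 2.2000, -3.5000)
rate change Δω = (0.19857143, 0.02000000, -0.06120000)
τ = I·(Δω/dt) + ω₀×(Iω₀) = (0.0800, -0.1100, -0.0300)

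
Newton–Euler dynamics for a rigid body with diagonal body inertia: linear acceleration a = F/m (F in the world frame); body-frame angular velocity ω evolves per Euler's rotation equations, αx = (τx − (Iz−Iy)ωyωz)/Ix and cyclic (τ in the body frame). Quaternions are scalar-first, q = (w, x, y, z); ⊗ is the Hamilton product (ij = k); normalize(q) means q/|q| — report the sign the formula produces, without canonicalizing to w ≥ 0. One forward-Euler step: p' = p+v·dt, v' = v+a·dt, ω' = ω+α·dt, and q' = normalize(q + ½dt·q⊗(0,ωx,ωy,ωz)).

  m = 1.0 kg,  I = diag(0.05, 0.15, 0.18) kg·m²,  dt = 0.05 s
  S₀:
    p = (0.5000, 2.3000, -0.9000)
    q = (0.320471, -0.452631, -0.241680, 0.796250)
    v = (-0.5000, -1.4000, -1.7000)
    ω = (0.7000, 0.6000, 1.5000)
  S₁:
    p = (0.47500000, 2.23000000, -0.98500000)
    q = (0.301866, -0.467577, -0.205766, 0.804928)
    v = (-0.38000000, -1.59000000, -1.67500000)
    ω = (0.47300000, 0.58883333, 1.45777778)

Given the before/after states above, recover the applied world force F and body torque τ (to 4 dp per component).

F = (2.4000, -3.8000, 0.5000)
τ = (-0.2000, -0.1700, -0.1100)

Δv = v₁−v₀ = (0.12000000, -0.19000000, 0.02500000)
F = m·Δv/dt = (2.4000, -3.8000, 0.5000)
ω₁ − ω₀ = (-0.22700000, -0.01116667, -0.04222222)
ω₀×(Iω₀) = (0.0270, -0.1365, 0.0420)
I·α + gyro = (-0.2000, -0.1700, -0.1100)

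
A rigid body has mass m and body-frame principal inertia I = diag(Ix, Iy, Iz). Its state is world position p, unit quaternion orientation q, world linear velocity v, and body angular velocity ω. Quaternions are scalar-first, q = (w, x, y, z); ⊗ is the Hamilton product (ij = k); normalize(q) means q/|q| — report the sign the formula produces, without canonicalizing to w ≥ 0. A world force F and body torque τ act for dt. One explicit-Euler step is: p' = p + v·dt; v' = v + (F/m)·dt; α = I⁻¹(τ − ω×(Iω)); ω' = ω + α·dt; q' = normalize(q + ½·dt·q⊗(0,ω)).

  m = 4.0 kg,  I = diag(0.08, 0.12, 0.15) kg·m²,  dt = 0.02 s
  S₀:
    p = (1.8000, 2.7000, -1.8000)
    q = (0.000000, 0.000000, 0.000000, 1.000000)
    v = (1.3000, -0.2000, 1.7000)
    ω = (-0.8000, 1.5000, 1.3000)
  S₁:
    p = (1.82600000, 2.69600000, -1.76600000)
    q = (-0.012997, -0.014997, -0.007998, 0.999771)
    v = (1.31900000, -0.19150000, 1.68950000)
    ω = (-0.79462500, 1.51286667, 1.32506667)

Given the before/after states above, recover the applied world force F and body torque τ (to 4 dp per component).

rate change Δω = (0.00537500, 0.01286667, 0.02506667)
ω₀×(Iω₀) = (0.0585, 0.0728, -0.0480)
I·α + gyro = (0.0800, 0.1500, 0.1400)
velocity change Δv = (0.01900000, 0.00850000, -0.01050000)
m·(v₁−v₀)/dt = (3.8000, 1.7000, -2.1000)

F = (3.8000, 1.7000, -2.1000)
τ = (0.0800, 0.1500, 0.1400)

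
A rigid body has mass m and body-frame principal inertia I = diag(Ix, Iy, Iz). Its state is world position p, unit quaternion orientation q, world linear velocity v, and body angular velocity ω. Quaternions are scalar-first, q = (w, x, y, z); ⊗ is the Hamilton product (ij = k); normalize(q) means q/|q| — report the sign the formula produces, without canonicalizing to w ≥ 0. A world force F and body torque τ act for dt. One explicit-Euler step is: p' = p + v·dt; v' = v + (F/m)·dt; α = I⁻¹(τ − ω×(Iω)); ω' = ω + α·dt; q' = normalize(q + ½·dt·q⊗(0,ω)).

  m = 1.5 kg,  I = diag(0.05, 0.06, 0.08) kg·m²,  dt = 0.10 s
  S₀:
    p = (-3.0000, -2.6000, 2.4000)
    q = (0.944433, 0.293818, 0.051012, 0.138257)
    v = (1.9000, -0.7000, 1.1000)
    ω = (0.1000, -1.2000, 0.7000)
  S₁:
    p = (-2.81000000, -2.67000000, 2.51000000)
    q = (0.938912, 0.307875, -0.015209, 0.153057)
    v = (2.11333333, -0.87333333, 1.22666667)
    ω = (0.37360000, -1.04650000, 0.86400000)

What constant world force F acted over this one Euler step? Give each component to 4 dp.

velocity change Δv = (0.21333333, -0.17333333, 0.12666667)
F = m·Δv/dt = (3.2000, -2.6000, 1.9000)

F = (3.2000, -2.6000, 1.9000)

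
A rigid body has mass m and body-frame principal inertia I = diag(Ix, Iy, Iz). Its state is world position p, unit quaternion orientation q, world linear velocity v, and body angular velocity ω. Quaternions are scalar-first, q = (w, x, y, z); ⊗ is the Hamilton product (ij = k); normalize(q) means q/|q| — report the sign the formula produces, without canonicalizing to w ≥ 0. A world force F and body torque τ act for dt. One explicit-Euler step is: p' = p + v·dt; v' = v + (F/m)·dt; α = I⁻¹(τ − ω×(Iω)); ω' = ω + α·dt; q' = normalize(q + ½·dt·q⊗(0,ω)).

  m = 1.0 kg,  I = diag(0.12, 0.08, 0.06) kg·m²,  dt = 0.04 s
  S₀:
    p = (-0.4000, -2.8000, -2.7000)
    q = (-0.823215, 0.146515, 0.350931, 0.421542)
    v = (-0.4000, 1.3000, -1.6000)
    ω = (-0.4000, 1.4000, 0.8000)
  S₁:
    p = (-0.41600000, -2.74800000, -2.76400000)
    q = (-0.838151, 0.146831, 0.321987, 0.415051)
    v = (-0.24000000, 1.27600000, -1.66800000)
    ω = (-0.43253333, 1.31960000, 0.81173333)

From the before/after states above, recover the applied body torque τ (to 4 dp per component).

rate change Δω = (-0.03253333, -0.08040000, 0.01173333)
applied torque τ = (-0.1200, -0.1800, 0.0400)

τ = (-0.1200, -0.1800, 0.0400)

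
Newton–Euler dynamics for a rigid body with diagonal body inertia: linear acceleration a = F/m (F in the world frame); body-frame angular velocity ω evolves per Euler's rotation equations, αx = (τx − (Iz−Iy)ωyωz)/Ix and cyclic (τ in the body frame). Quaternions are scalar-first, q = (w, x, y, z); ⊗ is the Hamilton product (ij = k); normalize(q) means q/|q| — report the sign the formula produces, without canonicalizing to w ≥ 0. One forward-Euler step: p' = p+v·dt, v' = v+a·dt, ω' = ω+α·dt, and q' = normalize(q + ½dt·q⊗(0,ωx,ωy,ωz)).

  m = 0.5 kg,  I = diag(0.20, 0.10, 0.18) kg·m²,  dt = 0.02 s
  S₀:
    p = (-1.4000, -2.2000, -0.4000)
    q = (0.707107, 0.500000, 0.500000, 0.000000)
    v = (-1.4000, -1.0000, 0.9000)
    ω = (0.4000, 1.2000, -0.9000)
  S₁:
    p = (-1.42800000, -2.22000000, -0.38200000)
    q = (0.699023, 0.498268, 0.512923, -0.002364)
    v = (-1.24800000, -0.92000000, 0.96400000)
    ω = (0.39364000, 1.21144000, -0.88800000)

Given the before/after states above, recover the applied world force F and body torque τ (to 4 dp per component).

Δv = v₁−v₀ = (0.15200000, 0.08000000, 0.06400000)
F = m·Δv/dt = (3.8000, 2.0000, 1.6000)
Δω = ω₁−ω₀ = (-0.00636000, 0.01144000, 0.01200000)
precession coupling = (-0.0864, -0.0072, -0.0480)
applied torque τ = (-0.1500, 0.0500, 0.0600)

F = (3.8000, 2.0000, 1.6000)
τ = (-0.1500, 0.0500, 0.0600)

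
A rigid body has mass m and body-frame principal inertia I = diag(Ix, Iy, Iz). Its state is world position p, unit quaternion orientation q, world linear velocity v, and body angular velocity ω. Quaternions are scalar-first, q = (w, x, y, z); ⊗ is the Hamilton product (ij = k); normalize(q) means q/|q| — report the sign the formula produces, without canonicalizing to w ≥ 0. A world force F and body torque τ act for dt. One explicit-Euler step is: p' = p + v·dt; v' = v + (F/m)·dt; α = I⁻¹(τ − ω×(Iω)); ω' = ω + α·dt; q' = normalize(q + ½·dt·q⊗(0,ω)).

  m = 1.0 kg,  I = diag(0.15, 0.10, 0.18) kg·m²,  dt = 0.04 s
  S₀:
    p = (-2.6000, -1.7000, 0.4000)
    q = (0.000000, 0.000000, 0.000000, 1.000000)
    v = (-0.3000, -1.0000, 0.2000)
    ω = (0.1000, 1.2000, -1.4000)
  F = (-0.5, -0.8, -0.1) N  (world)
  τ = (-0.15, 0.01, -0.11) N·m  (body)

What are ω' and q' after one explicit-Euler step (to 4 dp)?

ω' = (0.0958, 1.2023, -1.4231)
q' = (0.0280, -0.0240, 0.0020, 0.9993)

precession coupling ω×(Iω) = (-0.1344, 0.0042, -0.0060)
α = I⁻¹(τ − ω×Iω) = (-0.1040, 0.0580, -0.5778)
ω + α·dt = (0.0958, 1.2023, -1.4231)
Hamilton product q⊗(0,ω) = (1.4000000, -1.2000000, 0.1000000, 0.0000000)
q + ½dt·q⊗(0,ω), renormalized = (0.0280, -0.0240, 0.0020, 0.9993)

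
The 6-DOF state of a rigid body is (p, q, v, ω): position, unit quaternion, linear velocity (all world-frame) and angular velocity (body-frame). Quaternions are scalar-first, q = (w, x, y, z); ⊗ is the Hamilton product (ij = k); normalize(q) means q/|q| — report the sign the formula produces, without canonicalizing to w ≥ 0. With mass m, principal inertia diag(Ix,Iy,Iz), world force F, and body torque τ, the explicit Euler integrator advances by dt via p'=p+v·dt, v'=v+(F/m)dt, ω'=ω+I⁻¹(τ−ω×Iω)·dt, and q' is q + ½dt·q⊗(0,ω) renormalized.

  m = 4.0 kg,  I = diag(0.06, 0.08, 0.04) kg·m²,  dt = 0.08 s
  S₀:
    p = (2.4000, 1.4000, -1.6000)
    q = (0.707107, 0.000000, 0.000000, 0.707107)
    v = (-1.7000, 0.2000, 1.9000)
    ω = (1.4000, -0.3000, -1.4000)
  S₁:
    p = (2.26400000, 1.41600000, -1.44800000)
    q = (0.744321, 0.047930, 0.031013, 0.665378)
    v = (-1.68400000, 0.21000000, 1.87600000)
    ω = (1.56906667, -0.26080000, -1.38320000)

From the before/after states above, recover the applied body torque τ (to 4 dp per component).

ω₁ − ω₀ = (0.16906667, 0.03920000, 0.01680000)
applied torque τ = (0.1100, 0.0000, 0.0000)

τ = (0.1100, 0.0000, 0.0000)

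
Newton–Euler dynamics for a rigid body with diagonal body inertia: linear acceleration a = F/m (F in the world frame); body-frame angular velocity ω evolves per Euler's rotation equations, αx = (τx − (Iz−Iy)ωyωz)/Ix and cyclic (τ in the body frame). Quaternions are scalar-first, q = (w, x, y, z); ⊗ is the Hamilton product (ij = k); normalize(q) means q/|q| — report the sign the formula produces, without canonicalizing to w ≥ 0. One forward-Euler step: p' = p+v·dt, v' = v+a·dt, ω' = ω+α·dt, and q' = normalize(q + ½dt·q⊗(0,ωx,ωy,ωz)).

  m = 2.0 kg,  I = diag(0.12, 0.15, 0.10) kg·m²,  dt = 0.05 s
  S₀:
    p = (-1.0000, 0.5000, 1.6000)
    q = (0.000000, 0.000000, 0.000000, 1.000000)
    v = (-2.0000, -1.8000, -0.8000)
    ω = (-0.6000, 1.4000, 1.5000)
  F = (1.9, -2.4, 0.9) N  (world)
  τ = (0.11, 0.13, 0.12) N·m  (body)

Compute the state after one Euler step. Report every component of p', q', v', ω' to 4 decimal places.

p' = (-1.1000, 0.4100, 1.5600)
q' = (-0.0374, -0.0350, -0.0150, 0.9986)
v' = (-1.9525, -1.8600, -0.7775)
ω' = (-0.5104, 1.4493, 1.5726)

angular accel α = (1.7917, 0.9867, 1.4520)
new body rate ω' = (-0.5104, 1.4493, 1.5726)
Hamilton product q⊗(0,ω) = (-1.5000000, -1.4000000, -0.6000000, 0.0000000)
updated quaternion q' = (-0.0374, -0.0350, -0.0150, 0.9986)
p' = p + v·dt = (-1.1000, 0.4100, 1.5600)
new velocity v' = (-1.9525, -1.8600, -0.7775)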